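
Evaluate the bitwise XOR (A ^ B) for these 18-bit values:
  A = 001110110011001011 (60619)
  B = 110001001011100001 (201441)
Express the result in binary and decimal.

Apply ^ to each column (1 where bits differ):
  001110110011001011
^ 110001001011100001
--------------------
  111111111000101010

Answer: 111111111000101010 (261674)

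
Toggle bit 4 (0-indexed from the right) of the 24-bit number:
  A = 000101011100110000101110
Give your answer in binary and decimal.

Mask = 1 << 4 = 000000000000000000010000
Bit 4 of A is 0; XOR with the mask flips it to 1.
  000101011100110000101110
^ 000000000000000000010000
--------------------------
  000101011100110000111110

Answer: 000101011100110000111110 (1428542)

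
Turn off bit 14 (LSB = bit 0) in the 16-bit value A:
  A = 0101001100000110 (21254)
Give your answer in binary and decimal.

Mask = ~(1 << 14) = 1011111111111111
Bit 14 of A is 1, so AND-ing with the mask clears it to 0.
  0101001100000110
& 1011111111111111
------------------
  0001001100000110

Answer: 0001001100000110 (4870)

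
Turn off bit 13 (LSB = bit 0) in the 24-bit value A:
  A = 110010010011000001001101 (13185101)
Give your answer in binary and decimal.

Mask = ~(1 << 13) = 111111111101111111111111
Bit 13 of A is 1, so AND-ing with the mask clears it to 0.
  110010010011000001001101
& 111111111101111111111111
--------------------------
  110010010001000001001101

Answer: 110010010001000001001101 (13176909)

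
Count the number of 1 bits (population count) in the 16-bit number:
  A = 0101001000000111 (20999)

0101001000000111
1-bits at positions (from bit 0 = LSB): 0, 1, 2, 9, 12, 14
Count = 6

Answer: 6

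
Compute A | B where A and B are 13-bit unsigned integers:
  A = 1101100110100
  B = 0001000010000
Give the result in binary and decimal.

Apply | to each column (1 where either bit is 1):
  1101100110100
| 0001000010000
---------------
  1101100110100

Answer: 1101100110100 (6964)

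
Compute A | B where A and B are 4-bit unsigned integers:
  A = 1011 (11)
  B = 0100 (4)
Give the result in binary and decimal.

Apply | to each column (1 where either bit is 1):
  1011
| 0100
------
  1111

Answer: 1111 (15)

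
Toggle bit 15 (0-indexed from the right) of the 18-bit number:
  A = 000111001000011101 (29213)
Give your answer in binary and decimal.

Mask = 1 << 15 = 001000000000000000
Bit 15 of A is 0; XOR with the mask flips it to 1.
  000111001000011101
^ 001000000000000000
--------------------
  001111001000011101

Answer: 001111001000011101 (61981)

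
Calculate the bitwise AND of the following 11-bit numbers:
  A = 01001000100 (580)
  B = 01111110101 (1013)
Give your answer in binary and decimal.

Apply & to each column (1 only where both bits are 1):
  01001000100
& 01111110101
-------------
  01001000100

Answer: 01001000100 (580)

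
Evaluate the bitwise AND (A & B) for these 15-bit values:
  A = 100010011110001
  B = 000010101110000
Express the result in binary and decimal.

Apply & to each column (1 only where both bits are 1):
  100010011110001
& 000010101110000
-----------------
  000010001110000

Answer: 000010001110000 (1136)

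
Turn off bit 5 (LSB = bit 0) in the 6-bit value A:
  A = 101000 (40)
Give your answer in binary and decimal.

Mask = ~(1 << 5) = 011111
Bit 5 of A is 1, so AND-ing with the mask clears it to 0.
  101000
& 011111
--------
  001000

Answer: 001000 (8)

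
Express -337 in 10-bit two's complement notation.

1. Binary of +337:  0101010001
2. Invert bits:     1010101110
3. Add 1:           1010101111

Answer: 1010101111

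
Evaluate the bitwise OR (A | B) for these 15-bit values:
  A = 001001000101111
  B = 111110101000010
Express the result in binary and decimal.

Apply | to each column (1 where either bit is 1):
  001001000101111
| 111110101000010
-----------------
  111111101101111

Answer: 111111101101111 (32623)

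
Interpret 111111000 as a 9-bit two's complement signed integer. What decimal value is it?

MSB is 1, so the value is negative. Find the magnitude:
1. Invert bits:  000000111
2. Add 1:        000001000  = 8
3. Apply sign:   -8

Answer: -8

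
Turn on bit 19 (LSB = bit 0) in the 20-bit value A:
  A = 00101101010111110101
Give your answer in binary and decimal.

Mask = 1 << 19 = 10000000000000000000
Bit 19 of A is 0, so OR-ing with the mask flips it to 1.
  00101101010111110101
| 10000000000000000000
----------------------
  10101101010111110101

Answer: 10101101010111110101 (710133)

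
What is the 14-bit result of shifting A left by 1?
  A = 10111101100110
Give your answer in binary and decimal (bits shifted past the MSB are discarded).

Shift left by 1: drop the top 1 bit(s), append 1 zero(s) on the right.
  10111101100110  ->  discard [1], keep [0111101100110], append 0
= 01111011001100

Answer: 01111011001100 (7884)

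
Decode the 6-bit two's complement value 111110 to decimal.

MSB is 1, so the value is negative. Find the magnitude:
1. Invert bits:  000001
2. Add 1:        000010  = 2
3. Apply sign:   -2

Answer: -2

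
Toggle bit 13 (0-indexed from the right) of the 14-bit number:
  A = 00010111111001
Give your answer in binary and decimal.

Mask = 1 << 13 = 10000000000000
Bit 13 of A is 0; XOR with the mask flips it to 1.
  00010111111001
^ 10000000000000
----------------
  10010111111001

Answer: 10010111111001 (9721)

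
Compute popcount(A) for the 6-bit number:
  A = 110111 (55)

110111
1-bits at positions (from bit 0 = LSB): 0, 1, 2, 4, 5
Count = 5

Answer: 5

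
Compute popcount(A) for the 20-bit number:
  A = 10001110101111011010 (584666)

10001110101111011010
1-bits at positions (from bit 0 = LSB): 1, 3, 4, 6, 7, 8, 9, 11, 13, 14, 15, 19
Count = 12

Answer: 12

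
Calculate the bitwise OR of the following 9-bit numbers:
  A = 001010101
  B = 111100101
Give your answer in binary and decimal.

Apply | to each column (1 where either bit is 1):
  001010101
| 111100101
-----------
  111110101

Answer: 111110101 (501)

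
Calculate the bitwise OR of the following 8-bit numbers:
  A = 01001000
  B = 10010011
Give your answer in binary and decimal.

Apply | to each column (1 where either bit is 1):
  01001000
| 10010011
----------
  11011011

Answer: 11011011 (219)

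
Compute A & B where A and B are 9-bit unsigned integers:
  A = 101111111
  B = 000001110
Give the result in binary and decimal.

Apply & to each column (1 only where both bits are 1):
  101111111
& 000001110
-----------
  000001110

Answer: 000001110 (14)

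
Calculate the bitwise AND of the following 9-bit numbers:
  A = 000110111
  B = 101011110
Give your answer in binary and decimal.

Apply & to each column (1 only where both bits are 1):
  000110111
& 101011110
-----------
  000010110

Answer: 000010110 (22)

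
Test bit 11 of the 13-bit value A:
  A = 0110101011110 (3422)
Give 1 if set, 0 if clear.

Bit 11 is the 12th from the right.
  0110101011110
   ^
That bit is 1.

Answer: 1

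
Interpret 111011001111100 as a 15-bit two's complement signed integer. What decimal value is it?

MSB is 1, so the value is negative. Find the magnitude:
1. Invert bits:  000100110000011
2. Add 1:        000100110000100  = 2436
3. Apply sign:   -2436

Answer: -2436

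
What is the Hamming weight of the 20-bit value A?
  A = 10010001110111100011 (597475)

10010001110111100011
1-bits at positions (from bit 0 = LSB): 0, 1, 5, 6, 7, 8, 10, 11, 12, 16, 19
Count = 11

Answer: 11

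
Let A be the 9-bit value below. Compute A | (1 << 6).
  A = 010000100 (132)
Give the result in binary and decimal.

Mask = 1 << 6 = 001000000
Bit 6 of A is 0, so OR-ing with the mask flips it to 1.
  010000100
| 001000000
-----------
  011000100

Answer: 011000100 (196)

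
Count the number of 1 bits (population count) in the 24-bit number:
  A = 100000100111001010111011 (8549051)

100000100111001010111011
1-bits at positions (from bit 0 = LSB): 0, 1, 3, 4, 5, 7, 9, 12, 13, 14, 17, 23
Count = 12

Answer: 12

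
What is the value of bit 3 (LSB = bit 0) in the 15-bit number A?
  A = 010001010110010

Bit 3 is the 4th from the right.
  010001010110010
             ^
That bit is 0.

Answer: 0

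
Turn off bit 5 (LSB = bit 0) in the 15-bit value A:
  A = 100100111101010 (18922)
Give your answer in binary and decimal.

Mask = ~(1 << 5) = 111111111011111
Bit 5 of A is 1, so AND-ing with the mask clears it to 0.
  100100111101010
& 111111111011111
-----------------
  100100111001010

Answer: 100100111001010 (18890)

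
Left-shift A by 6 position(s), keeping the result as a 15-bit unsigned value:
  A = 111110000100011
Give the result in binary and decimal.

Shift left by 6: drop the top 6 bit(s), append 6 zero(s) on the right.
  111110000100011  ->  discard [111110], keep [000100011], append 000000
= 000100011000000

Answer: 000100011000000 (2240)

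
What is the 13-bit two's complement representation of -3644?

1. Binary of +3644:  0111000111100
2. Invert bits:     1000111000011
3. Add 1:           1000111000100

Answer: 1000111000100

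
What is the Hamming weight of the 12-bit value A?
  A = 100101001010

100101001010
1-bits at positions (from bit 0 = LSB): 1, 3, 6, 8, 11
Count = 5

Answer: 5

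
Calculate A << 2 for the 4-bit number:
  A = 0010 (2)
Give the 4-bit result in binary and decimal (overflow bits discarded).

Shift left by 2: drop the top 2 bit(s), append 2 zero(s) on the right.
  0010  ->  discard [00], keep [10], append 00
= 1000

Answer: 1000 (8)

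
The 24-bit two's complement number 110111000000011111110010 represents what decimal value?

MSB is 1, so the value is negative. Find the magnitude:
1. Invert bits:  001000111111100000001101
2. Add 1:        001000111111100000001110  = 2357262
3. Apply sign:   -2357262

Answer: -2357262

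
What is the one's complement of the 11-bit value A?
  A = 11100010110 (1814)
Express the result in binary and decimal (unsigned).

Flip each bit (0->1, 1->0):
  11100010110
  00011101001

Answer: 00011101001 (233)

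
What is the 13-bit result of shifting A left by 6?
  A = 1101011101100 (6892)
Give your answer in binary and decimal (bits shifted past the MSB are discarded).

Shift left by 6: drop the top 6 bit(s), append 6 zero(s) on the right.
  1101011101100  ->  discard [110101], keep [1101100], append 000000
= 1101100000000

Answer: 1101100000000 (6912)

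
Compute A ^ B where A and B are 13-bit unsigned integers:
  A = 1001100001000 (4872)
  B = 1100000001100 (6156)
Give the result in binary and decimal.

Apply ^ to each column (1 where bits differ):
  1001100001000
^ 1100000001100
---------------
  0101100000100

Answer: 0101100000100 (2820)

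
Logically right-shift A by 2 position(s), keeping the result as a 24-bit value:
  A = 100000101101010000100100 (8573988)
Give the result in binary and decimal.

Logical shift right by 2: drop the bottom 2 bit(s), prepend 2 zero(s) on the left.
  100000101101010000100100  ->  keep [1000001011010100001001], discard [00], prepend 00
= 001000001011010100001001

Answer: 001000001011010100001001 (2143497)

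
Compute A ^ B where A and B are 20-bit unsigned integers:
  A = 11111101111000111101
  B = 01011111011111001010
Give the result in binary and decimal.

Apply ^ to each column (1 where bits differ):
  11111101111000111101
^ 01011111011111001010
----------------------
  10100010100111110111

Answer: 10100010100111110111 (666103)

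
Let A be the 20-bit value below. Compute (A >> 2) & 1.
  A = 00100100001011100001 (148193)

Bit 2 is the 3rd from the right.
  00100100001011100001
                   ^
That bit is 0.

Answer: 0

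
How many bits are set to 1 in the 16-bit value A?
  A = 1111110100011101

1111110100011101
1-bits at positions (from bit 0 = LSB): 0, 2, 3, 4, 8, 10, 11, 12, 13, 14, 15
Count = 11

Answer: 11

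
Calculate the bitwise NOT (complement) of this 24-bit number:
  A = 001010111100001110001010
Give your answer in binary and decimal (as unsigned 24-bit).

Flip each bit (0->1, 1->0):
  001010111100001110001010
  110101000011110001110101

Answer: 110101000011110001110101 (13909109)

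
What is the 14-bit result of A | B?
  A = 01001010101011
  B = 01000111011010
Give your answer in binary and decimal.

Apply | to each column (1 where either bit is 1):
  01001010101011
| 01000111011010
----------------
  01001111111011

Answer: 01001111111011 (5115)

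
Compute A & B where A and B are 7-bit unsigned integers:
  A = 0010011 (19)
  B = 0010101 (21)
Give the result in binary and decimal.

Apply & to each column (1 only where both bits are 1):
  0010011
& 0010101
---------
  0010001

Answer: 0010001 (17)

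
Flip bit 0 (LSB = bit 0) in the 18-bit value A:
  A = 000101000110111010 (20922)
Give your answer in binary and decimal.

Mask = 1 << 0 = 000000000000000001
Bit 0 of A is 0; XOR with the mask flips it to 1.
  000101000110111010
^ 000000000000000001
--------------------
  000101000110111011

Answer: 000101000110111011 (20923)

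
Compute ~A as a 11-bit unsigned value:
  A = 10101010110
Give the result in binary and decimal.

Flip each bit (0->1, 1->0):
  10101010110
  01010101001

Answer: 01010101001 (681)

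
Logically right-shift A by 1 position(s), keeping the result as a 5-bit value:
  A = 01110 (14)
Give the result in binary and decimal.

Logical shift right by 1: drop the bottom 1 bit(s), prepend 1 zero(s) on the left.
  01110  ->  keep [0111], discard [0], prepend 0
= 00111

Answer: 00111 (7)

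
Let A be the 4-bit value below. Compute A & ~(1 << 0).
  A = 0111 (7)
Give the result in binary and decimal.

Mask = ~(1 << 0) = 1110
Bit 0 of A is 1, so AND-ing with the mask clears it to 0.
  0111
& 1110
------
  0110

Answer: 0110 (6)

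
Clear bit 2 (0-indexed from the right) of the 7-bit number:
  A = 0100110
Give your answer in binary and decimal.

Mask = ~(1 << 2) = 1111011
Bit 2 of A is 1, so AND-ing with the mask clears it to 0.
  0100110
& 1111011
---------
  0100010

Answer: 0100010 (34)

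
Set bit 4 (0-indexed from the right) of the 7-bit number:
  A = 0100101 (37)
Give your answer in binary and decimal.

Mask = 1 << 4 = 0010000
Bit 4 of A is 0, so OR-ing with the mask flips it to 1.
  0100101
| 0010000
---------
  0110101

Answer: 0110101 (53)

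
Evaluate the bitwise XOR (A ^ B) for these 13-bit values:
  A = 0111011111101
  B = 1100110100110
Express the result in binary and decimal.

Apply ^ to each column (1 where bits differ):
  0111011111101
^ 1100110100110
---------------
  1011101011011

Answer: 1011101011011 (5979)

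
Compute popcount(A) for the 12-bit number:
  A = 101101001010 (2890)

101101001010
1-bits at positions (from bit 0 = LSB): 1, 3, 6, 8, 9, 11
Count = 6

Answer: 6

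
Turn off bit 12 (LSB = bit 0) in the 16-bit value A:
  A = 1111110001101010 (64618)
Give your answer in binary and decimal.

Mask = ~(1 << 12) = 1110111111111111
Bit 12 of A is 1, so AND-ing with the mask clears it to 0.
  1111110001101010
& 1110111111111111
------------------
  1110110001101010

Answer: 1110110001101010 (60522)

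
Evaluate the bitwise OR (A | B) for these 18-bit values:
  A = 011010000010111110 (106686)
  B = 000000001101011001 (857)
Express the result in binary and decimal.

Apply | to each column (1 where either bit is 1):
  011010000010111110
| 000000001101011001
--------------------
  011010001111111111

Answer: 011010001111111111 (107519)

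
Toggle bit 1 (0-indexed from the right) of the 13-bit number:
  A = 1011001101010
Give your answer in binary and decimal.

Mask = 1 << 1 = 0000000000010
Bit 1 of A is 1; XOR with the mask flips it to 0.
  1011001101010
^ 0000000000010
---------------
  1011001101000

Answer: 1011001101000 (5736)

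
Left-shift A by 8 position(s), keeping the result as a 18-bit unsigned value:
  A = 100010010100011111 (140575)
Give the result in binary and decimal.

Shift left by 8: drop the top 8 bit(s), append 8 zero(s) on the right.
  100010010100011111  ->  discard [10001001], keep [0100011111], append 00000000
= 010001111100000000

Answer: 010001111100000000 (73472)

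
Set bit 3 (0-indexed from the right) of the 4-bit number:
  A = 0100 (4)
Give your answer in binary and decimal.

Mask = 1 << 3 = 1000
Bit 3 of A is 0, so OR-ing with the mask flips it to 1.
  0100
| 1000
------
  1100

Answer: 1100 (12)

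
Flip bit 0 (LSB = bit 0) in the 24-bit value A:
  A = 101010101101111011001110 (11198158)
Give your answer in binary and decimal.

Mask = 1 << 0 = 000000000000000000000001
Bit 0 of A is 0; XOR with the mask flips it to 1.
  101010101101111011001110
^ 000000000000000000000001
--------------------------
  101010101101111011001111

Answer: 101010101101111011001111 (11198159)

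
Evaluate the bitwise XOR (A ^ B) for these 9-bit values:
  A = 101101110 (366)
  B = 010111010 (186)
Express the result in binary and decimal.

Apply ^ to each column (1 where bits differ):
  101101110
^ 010111010
-----------
  111010100

Answer: 111010100 (468)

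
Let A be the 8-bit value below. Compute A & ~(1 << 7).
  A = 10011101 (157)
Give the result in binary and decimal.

Mask = ~(1 << 7) = 01111111
Bit 7 of A is 1, so AND-ing with the mask clears it to 0.
  10011101
& 01111111
----------
  00011101

Answer: 00011101 (29)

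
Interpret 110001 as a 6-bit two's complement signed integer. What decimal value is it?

MSB is 1, so the value is negative. Find the magnitude:
1. Invert bits:  001110
2. Add 1:        001111  = 15
3. Apply sign:   -15

Answer: -15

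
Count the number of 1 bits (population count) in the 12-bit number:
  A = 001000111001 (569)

001000111001
1-bits at positions (from bit 0 = LSB): 0, 3, 4, 5, 9
Count = 5

Answer: 5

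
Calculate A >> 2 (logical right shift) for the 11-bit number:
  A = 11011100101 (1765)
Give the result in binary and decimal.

Logical shift right by 2: drop the bottom 2 bit(s), prepend 2 zero(s) on the left.
  11011100101  ->  keep [110111001], discard [01], prepend 00
= 00110111001

Answer: 00110111001 (441)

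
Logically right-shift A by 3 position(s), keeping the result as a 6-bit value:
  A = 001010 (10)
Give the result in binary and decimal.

Logical shift right by 3: drop the bottom 3 bit(s), prepend 3 zero(s) on the left.
  001010  ->  keep [001], discard [010], prepend 000
= 000001

Answer: 000001 (1)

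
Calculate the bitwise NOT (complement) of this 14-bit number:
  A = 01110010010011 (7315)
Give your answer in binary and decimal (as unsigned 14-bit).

Flip each bit (0->1, 1->0):
  01110010010011
  10001101101100

Answer: 10001101101100 (9068)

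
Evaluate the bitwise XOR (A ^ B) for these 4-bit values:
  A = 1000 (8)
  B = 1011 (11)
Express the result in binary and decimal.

Apply ^ to each column (1 where bits differ):
  1000
^ 1011
------
  0011

Answer: 0011 (3)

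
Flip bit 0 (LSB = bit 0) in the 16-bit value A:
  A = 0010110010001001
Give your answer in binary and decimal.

Mask = 1 << 0 = 0000000000000001
Bit 0 of A is 1; XOR with the mask flips it to 0.
  0010110010001001
^ 0000000000000001
------------------
  0010110010001000

Answer: 0010110010001000 (11400)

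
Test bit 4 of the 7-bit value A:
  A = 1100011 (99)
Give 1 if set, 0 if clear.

Bit 4 is the 5th from the right.
  1100011
    ^
That bit is 0.

Answer: 0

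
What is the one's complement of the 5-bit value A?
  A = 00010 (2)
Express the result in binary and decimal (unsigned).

Flip each bit (0->1, 1->0):
  00010
  11101

Answer: 11101 (29)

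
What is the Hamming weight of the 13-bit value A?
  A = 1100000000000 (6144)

1100000000000
1-bits at positions (from bit 0 = LSB): 11, 12
Count = 2

Answer: 2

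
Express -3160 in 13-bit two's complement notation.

1. Binary of +3160:  0110001011000
2. Invert bits:     1001110100111
3. Add 1:           1001110101000

Answer: 1001110101000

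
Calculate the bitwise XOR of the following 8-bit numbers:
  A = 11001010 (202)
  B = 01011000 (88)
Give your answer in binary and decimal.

Apply ^ to each column (1 where bits differ):
  11001010
^ 01011000
----------
  10010010

Answer: 10010010 (146)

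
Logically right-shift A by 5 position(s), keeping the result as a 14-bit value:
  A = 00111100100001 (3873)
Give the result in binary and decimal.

Logical shift right by 5: drop the bottom 5 bit(s), prepend 5 zero(s) on the left.
  00111100100001  ->  keep [001111001], discard [00001], prepend 00000
= 00000001111001

Answer: 00000001111001 (121)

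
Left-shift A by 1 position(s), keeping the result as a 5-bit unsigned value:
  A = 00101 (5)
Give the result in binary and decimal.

Shift left by 1: drop the top 1 bit(s), append 1 zero(s) on the right.
  00101  ->  discard [0], keep [0101], append 0
= 01010

Answer: 01010 (10)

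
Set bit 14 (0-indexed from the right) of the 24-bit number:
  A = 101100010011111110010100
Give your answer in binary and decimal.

Mask = 1 << 14 = 000000000100000000000000
Bit 14 of A is 0, so OR-ing with the mask flips it to 1.
  101100010011111110010100
| 000000000100000000000000
--------------------------
  101100010111111110010100

Answer: 101100010111111110010100 (11632532)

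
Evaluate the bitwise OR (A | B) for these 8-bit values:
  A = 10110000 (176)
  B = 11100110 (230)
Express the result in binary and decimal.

Apply | to each column (1 where either bit is 1):
  10110000
| 11100110
----------
  11110110

Answer: 11110110 (246)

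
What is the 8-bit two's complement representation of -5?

1. Binary of +5:  00000101
2. Invert bits:     11111010
3. Add 1:           11111011

Answer: 11111011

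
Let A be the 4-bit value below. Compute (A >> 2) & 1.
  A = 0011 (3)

Bit 2 is the 3rd from the right.
  0011
   ^
That bit is 0.

Answer: 0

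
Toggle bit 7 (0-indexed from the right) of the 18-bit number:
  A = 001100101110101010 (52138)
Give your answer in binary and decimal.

Mask = 1 << 7 = 000000000010000000
Bit 7 of A is 1; XOR with the mask flips it to 0.
  001100101110101010
^ 000000000010000000
--------------------
  001100101100101010

Answer: 001100101100101010 (52010)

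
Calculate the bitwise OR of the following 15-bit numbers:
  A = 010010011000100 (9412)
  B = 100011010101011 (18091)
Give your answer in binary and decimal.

Apply | to each column (1 where either bit is 1):
  010010011000100
| 100011010101011
-----------------
  110011011101111

Answer: 110011011101111 (26351)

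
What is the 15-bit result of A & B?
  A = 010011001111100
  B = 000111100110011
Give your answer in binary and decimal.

Apply & to each column (1 only where both bits are 1):
  010011001111100
& 000111100110011
-----------------
  000011000110000

Answer: 000011000110000 (1584)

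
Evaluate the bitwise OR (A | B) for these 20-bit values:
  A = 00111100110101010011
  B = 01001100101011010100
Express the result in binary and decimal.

Apply | to each column (1 where either bit is 1):
  00111100110101010011
| 01001100101011010100
----------------------
  01111100111111010111

Answer: 01111100111111010111 (511959)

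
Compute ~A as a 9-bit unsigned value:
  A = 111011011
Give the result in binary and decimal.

Flip each bit (0->1, 1->0):
  111011011
  000100100

Answer: 000100100 (36)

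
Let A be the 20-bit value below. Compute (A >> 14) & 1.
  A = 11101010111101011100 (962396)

Bit 14 is the 15th from the right.
  11101010111101011100
       ^
That bit is 0.

Answer: 0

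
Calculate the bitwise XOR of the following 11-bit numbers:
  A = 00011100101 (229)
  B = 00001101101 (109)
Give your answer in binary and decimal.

Apply ^ to each column (1 where bits differ):
  00011100101
^ 00001101101
-------------
  00010001000

Answer: 00010001000 (136)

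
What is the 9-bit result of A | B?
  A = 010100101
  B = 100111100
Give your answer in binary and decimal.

Apply | to each column (1 where either bit is 1):
  010100101
| 100111100
-----------
  110111101

Answer: 110111101 (445)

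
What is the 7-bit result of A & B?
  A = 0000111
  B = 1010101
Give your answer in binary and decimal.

Apply & to each column (1 only where both bits are 1):
  0000111
& 1010101
---------
  0000101

Answer: 0000101 (5)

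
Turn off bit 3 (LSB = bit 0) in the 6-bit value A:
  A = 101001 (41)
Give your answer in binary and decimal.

Mask = ~(1 << 3) = 110111
Bit 3 of A is 1, so AND-ing with the mask clears it to 0.
  101001
& 110111
--------
  100001

Answer: 100001 (33)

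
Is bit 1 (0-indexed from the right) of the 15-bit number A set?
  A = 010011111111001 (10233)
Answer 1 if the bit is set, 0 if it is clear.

Bit 1 is the 2nd from the right.
  010011111111001
               ^
That bit is 0.

Answer: 0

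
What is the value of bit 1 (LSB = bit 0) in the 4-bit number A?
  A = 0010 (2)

Bit 1 is the 2nd from the right.
  0010
    ^
That bit is 1.

Answer: 1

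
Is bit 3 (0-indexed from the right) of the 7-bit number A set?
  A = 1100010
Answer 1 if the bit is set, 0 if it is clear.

Bit 3 is the 4th from the right.
  1100010
     ^
That bit is 0.

Answer: 0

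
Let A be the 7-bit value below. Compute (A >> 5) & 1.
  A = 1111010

Bit 5 is the 6th from the right.
  1111010
   ^
That bit is 1.

Answer: 1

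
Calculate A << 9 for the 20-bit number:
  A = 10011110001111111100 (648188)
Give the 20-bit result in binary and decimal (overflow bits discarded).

Shift left by 9: drop the top 9 bit(s), append 9 zero(s) on the right.
  10011110001111111100  ->  discard [100111100], keep [01111111100], append 000000000
= 01111111100000000000

Answer: 01111111100000000000 (522240)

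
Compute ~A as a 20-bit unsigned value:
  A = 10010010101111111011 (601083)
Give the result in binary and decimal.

Flip each bit (0->1, 1->0):
  10010010101111111011
  01101101010000000100

Answer: 01101101010000000100 (447492)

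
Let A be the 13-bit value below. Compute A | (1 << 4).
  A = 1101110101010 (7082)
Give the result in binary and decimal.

Mask = 1 << 4 = 0000000010000
Bit 4 of A is 0, so OR-ing with the mask flips it to 1.
  1101110101010
| 0000000010000
---------------
  1101110111010

Answer: 1101110111010 (7098)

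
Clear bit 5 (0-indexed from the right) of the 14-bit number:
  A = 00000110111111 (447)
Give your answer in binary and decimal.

Mask = ~(1 << 5) = 11111111011111
Bit 5 of A is 1, so AND-ing with the mask clears it to 0.
  00000110111111
& 11111111011111
----------------
  00000110011111

Answer: 00000110011111 (415)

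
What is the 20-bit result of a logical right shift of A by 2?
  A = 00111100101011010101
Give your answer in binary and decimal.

Logical shift right by 2: drop the bottom 2 bit(s), prepend 2 zero(s) on the left.
  00111100101011010101  ->  keep [001111001010110101], discard [01], prepend 00
= 00001111001010110101

Answer: 00001111001010110101 (62133)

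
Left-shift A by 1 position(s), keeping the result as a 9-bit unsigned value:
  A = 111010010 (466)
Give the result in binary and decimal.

Shift left by 1: drop the top 1 bit(s), append 1 zero(s) on the right.
  111010010  ->  discard [1], keep [11010010], append 0
= 110100100

Answer: 110100100 (420)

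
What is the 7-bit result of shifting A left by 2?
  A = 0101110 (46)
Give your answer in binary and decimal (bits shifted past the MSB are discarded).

Shift left by 2: drop the top 2 bit(s), append 2 zero(s) on the right.
  0101110  ->  discard [01], keep [01110], append 00
= 0111000

Answer: 0111000 (56)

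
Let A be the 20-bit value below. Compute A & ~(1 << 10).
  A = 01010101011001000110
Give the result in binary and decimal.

Mask = ~(1 << 10) = 11111111101111111111
Bit 10 of A is 1, so AND-ing with the mask clears it to 0.
  01010101011001000110
& 11111111101111111111
----------------------
  01010101001001000110

Answer: 01010101001001000110 (348742)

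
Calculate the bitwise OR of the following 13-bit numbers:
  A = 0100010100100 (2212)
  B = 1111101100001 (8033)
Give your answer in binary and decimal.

Apply | to each column (1 where either bit is 1):
  0100010100100
| 1111101100001
---------------
  1111111100101

Answer: 1111111100101 (8165)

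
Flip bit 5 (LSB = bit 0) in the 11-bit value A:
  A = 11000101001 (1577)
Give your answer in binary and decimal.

Mask = 1 << 5 = 00000100000
Bit 5 of A is 1; XOR with the mask flips it to 0.
  11000101001
^ 00000100000
-------------
  11000001001

Answer: 11000001001 (1545)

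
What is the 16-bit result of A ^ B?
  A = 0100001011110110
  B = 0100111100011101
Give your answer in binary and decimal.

Apply ^ to each column (1 where bits differ):
  0100001011110110
^ 0100111100011101
------------------
  0000110111101011

Answer: 0000110111101011 (3563)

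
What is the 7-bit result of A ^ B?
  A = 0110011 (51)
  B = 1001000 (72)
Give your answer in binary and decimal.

Apply ^ to each column (1 where bits differ):
  0110011
^ 1001000
---------
  1111011

Answer: 1111011 (123)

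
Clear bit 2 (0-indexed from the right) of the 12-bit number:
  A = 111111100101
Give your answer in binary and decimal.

Mask = ~(1 << 2) = 111111111011
Bit 2 of A is 1, so AND-ing with the mask clears it to 0.
  111111100101
& 111111111011
--------------
  111111100001

Answer: 111111100001 (4065)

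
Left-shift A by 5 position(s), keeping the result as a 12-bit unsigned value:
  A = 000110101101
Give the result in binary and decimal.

Shift left by 5: drop the top 5 bit(s), append 5 zero(s) on the right.
  000110101101  ->  discard [00011], keep [0101101], append 00000
= 010110100000

Answer: 010110100000 (1440)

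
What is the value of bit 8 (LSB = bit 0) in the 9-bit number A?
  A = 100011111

Bit 8 is the 9th from the right.
  100011111
  ^
That bit is 1.

Answer: 1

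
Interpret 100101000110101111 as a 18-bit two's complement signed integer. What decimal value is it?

MSB is 1, so the value is negative. Find the magnitude:
1. Invert bits:  011010111001010000
2. Add 1:        011010111001010001  = 110161
3. Apply sign:   -110161

Answer: -110161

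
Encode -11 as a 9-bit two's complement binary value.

1. Binary of +11:  000001011
2. Invert bits:     111110100
3. Add 1:           111110101

Answer: 111110101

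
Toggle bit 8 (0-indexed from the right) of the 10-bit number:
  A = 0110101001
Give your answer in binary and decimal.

Mask = 1 << 8 = 0100000000
Bit 8 of A is 1; XOR with the mask flips it to 0.
  0110101001
^ 0100000000
------------
  0010101001

Answer: 0010101001 (169)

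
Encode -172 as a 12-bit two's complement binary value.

1. Binary of +172:  000010101100
2. Invert bits:     111101010011
3. Add 1:           111101010100

Answer: 111101010100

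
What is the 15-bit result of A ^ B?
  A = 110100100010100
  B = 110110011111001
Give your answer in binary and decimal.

Apply ^ to each column (1 where bits differ):
  110100100010100
^ 110110011111001
-----------------
  000010111101101

Answer: 000010111101101 (1517)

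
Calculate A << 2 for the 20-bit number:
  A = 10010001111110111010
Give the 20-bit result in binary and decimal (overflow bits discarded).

Shift left by 2: drop the top 2 bit(s), append 2 zero(s) on the right.
  10010001111110111010  ->  discard [10], keep [010001111110111010], append 00
= 01000111111011101000

Answer: 01000111111011101000 (294632)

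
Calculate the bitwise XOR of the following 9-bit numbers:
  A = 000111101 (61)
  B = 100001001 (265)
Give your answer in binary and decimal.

Apply ^ to each column (1 where bits differ):
  000111101
^ 100001001
-----------
  100110100

Answer: 100110100 (308)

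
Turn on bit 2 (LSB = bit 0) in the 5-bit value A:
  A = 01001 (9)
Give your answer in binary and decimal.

Mask = 1 << 2 = 00100
Bit 2 of A is 0, so OR-ing with the mask flips it to 1.
  01001
| 00100
-------
  01101

Answer: 01101 (13)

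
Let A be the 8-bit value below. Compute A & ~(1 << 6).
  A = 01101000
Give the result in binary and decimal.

Mask = ~(1 << 6) = 10111111
Bit 6 of A is 1, so AND-ing with the mask clears it to 0.
  01101000
& 10111111
----------
  00101000

Answer: 00101000 (40)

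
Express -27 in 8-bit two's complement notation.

1. Binary of +27:  00011011
2. Invert bits:     11100100
3. Add 1:           11100101

Answer: 11100101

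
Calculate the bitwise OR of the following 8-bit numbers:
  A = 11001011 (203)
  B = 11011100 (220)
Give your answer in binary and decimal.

Apply | to each column (1 where either bit is 1):
  11001011
| 11011100
----------
  11011111

Answer: 11011111 (223)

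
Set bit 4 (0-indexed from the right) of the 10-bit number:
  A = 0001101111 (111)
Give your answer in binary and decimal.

Mask = 1 << 4 = 0000010000
Bit 4 of A is 0, so OR-ing with the mask flips it to 1.
  0001101111
| 0000010000
------------
  0001111111

Answer: 0001111111 (127)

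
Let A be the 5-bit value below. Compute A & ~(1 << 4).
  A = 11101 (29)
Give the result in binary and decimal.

Mask = ~(1 << 4) = 01111
Bit 4 of A is 1, so AND-ing with the mask clears it to 0.
  11101
& 01111
-------
  01101

Answer: 01101 (13)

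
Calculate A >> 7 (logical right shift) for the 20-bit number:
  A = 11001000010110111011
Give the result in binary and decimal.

Logical shift right by 7: drop the bottom 7 bit(s), prepend 7 zero(s) on the left.
  11001000010110111011  ->  keep [1100100001011], discard [0111011], prepend 0000000
= 00000001100100001011

Answer: 00000001100100001011 (6411)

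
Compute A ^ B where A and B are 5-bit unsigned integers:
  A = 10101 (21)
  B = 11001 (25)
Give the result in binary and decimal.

Apply ^ to each column (1 where bits differ):
  10101
^ 11001
-------
  01100

Answer: 01100 (12)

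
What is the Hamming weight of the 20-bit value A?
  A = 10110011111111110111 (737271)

10110011111111110111
1-bits at positions (from bit 0 = LSB): 0, 1, 2, 4, 5, 6, 7, 8, 9, 10, 11, 12, 13, 16, 17, 19
Count = 16

Answer: 16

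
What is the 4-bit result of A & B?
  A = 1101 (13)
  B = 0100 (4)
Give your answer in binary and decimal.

Apply & to each column (1 only where both bits are 1):
  1101
& 0100
------
  0100

Answer: 0100 (4)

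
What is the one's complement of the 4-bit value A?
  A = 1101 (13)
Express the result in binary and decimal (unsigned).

Flip each bit (0->1, 1->0):
  1101
  0010

Answer: 0010 (2)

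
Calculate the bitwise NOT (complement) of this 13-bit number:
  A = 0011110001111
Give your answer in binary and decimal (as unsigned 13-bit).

Flip each bit (0->1, 1->0):
  0011110001111
  1100001110000

Answer: 1100001110000 (6256)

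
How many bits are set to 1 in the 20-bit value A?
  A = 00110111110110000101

00110111110110000101
1-bits at positions (from bit 0 = LSB): 0, 2, 7, 8, 10, 11, 12, 13, 14, 16, 17
Count = 11

Answer: 11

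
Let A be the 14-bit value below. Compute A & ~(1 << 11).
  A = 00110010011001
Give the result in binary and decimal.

Mask = ~(1 << 11) = 11011111111111
Bit 11 of A is 1, so AND-ing with the mask clears it to 0.
  00110010011001
& 11011111111111
----------------
  00010010011001

Answer: 00010010011001 (1177)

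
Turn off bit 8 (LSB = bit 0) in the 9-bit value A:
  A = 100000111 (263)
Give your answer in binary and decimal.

Mask = ~(1 << 8) = 011111111
Bit 8 of A is 1, so AND-ing with the mask clears it to 0.
  100000111
& 011111111
-----------
  000000111

Answer: 000000111 (7)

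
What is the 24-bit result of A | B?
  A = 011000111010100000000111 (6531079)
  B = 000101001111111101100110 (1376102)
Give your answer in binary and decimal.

Apply | to each column (1 where either bit is 1):
  011000111010100000000111
| 000101001111111101100110
--------------------------
  011101111111111101100111

Answer: 011101111111111101100111 (7864167)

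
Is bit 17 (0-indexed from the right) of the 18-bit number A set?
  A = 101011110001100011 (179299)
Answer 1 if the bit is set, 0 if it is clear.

Bit 17 is the 18th from the right.
  101011110001100011
  ^
That bit is 1.

Answer: 1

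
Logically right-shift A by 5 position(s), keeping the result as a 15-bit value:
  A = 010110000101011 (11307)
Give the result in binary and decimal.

Logical shift right by 5: drop the bottom 5 bit(s), prepend 5 zero(s) on the left.
  010110000101011  ->  keep [0101100001], discard [01011], prepend 00000
= 000000101100001

Answer: 000000101100001 (353)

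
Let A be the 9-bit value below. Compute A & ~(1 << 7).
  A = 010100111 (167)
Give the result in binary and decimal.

Mask = ~(1 << 7) = 101111111
Bit 7 of A is 1, so AND-ing with the mask clears it to 0.
  010100111
& 101111111
-----------
  000100111

Answer: 000100111 (39)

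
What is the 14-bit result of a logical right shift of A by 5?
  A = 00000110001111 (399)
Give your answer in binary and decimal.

Logical shift right by 5: drop the bottom 5 bit(s), prepend 5 zero(s) on the left.
  00000110001111  ->  keep [000001100], discard [01111], prepend 00000
= 00000000001100

Answer: 00000000001100 (12)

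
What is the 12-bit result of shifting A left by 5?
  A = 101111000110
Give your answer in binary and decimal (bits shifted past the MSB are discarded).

Shift left by 5: drop the top 5 bit(s), append 5 zero(s) on the right.
  101111000110  ->  discard [10111], keep [1000110], append 00000
= 100011000000

Answer: 100011000000 (2240)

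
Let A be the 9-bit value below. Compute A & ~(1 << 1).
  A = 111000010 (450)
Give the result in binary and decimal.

Mask = ~(1 << 1) = 111111101
Bit 1 of A is 1, so AND-ing with the mask clears it to 0.
  111000010
& 111111101
-----------
  111000000

Answer: 111000000 (448)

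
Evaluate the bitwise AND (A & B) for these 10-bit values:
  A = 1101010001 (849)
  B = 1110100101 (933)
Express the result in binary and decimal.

Apply & to each column (1 only where both bits are 1):
  1101010001
& 1110100101
------------
  1100000001

Answer: 1100000001 (769)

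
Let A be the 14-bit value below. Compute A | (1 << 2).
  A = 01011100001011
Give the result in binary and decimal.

Mask = 1 << 2 = 00000000000100
Bit 2 of A is 0, so OR-ing with the mask flips it to 1.
  01011100001011
| 00000000000100
----------------
  01011100001111

Answer: 01011100001111 (5903)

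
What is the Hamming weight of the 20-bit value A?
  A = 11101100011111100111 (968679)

11101100011111100111
1-bits at positions (from bit 0 = LSB): 0, 1, 2, 5, 6, 7, 8, 9, 10, 14, 15, 17, 18, 19
Count = 14

Answer: 14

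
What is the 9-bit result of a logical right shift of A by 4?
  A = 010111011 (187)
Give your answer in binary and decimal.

Logical shift right by 4: drop the bottom 4 bit(s), prepend 4 zero(s) on the left.
  010111011  ->  keep [01011], discard [1011], prepend 0000
= 000001011

Answer: 000001011 (11)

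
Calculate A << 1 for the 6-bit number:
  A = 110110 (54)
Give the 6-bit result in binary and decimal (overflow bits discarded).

Shift left by 1: drop the top 1 bit(s), append 1 zero(s) on the right.
  110110  ->  discard [1], keep [10110], append 0
= 101100

Answer: 101100 (44)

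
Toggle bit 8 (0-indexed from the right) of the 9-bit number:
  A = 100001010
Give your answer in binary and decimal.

Mask = 1 << 8 = 100000000
Bit 8 of A is 1; XOR with the mask flips it to 0.
  100001010
^ 100000000
-----------
  000001010

Answer: 000001010 (10)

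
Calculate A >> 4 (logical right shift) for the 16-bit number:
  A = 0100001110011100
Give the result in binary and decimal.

Logical shift right by 4: drop the bottom 4 bit(s), prepend 4 zero(s) on the left.
  0100001110011100  ->  keep [010000111001], discard [1100], prepend 0000
= 0000010000111001

Answer: 0000010000111001 (1081)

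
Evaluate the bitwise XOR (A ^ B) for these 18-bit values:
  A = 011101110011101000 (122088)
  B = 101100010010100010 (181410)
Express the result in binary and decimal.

Apply ^ to each column (1 where bits differ):
  011101110011101000
^ 101100010010100010
--------------------
  110001100001001010

Answer: 110001100001001010 (202826)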